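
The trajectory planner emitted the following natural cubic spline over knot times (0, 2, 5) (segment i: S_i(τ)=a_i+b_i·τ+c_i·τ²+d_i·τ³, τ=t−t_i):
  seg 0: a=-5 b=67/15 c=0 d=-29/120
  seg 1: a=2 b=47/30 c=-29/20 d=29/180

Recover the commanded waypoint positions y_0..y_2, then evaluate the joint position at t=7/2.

y_0=-5 y_1=2 y_2=-2
S(7/2) = 261/160

y_0 = S_0(0) = a_0 = -5
y_1 = S_1(0) = a_1 = 2
y_2 = S_1(3) = -2
t_q=7/2 is in segment 1 (τ=3/2); S_1(τ)=261/160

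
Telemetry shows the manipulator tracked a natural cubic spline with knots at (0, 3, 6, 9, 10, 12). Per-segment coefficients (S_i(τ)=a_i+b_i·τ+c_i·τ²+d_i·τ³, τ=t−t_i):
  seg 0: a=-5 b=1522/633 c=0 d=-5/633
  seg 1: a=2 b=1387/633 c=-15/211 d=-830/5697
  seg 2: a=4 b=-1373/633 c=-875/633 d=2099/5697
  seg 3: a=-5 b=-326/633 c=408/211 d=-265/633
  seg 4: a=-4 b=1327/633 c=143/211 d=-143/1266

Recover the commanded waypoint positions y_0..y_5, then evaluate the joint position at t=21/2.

y_0=-5 y_1=2 y_2=4 y_3=-5 y_4=-4 y_5=2
S(21/2) = -9441/3376

y_0 = S_0(0) = a_0 = -5
y_1 = S_1(0) = a_1 = 2
y_2 = S_2(0) = a_2 = 4
y_3 = S_3(0) = a_3 = -5
y_4 = S_4(0) = a_4 = -4
y_5 = S_4(2) = 2
t_q=21/2 is in segment 4 (τ=1/2); S_4(τ)=-9441/3376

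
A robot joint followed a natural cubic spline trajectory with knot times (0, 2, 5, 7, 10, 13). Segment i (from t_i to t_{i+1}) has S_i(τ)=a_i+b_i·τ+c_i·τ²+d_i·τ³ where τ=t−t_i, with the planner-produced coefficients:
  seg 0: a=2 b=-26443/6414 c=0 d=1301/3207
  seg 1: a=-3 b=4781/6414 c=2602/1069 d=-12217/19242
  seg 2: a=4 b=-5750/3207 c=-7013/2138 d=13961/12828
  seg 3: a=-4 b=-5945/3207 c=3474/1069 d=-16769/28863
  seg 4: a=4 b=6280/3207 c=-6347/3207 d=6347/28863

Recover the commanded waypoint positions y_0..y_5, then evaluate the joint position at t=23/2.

y_0=2 y_1=-3 y_2=4 y_3=-4 y_4=4 y_5=-2
S(23/2) = 27593/8552

y_0 = S_0(0) = a_0 = 2
y_1 = S_1(0) = a_1 = -3
y_2 = S_2(0) = a_2 = 4
y_3 = S_3(0) = a_3 = -4
y_4 = S_4(0) = a_4 = 4
y_5 = S_4(3) = -2
t_q=23/2 is in segment 4 (τ=3/2); S_4(τ)=27593/8552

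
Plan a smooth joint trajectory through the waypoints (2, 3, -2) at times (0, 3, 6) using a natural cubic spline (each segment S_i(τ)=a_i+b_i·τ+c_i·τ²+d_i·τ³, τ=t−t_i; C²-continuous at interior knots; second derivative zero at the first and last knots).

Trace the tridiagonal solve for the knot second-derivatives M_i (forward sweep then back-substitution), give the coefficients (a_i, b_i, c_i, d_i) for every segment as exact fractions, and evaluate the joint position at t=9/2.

Δ: Δ0=1/3, Δ1=-5/3
row 1: diag=12, rhs=-12; c'=1/4, d'=-1
back: M1=-1
M: M0=0, M1=-1, M2=0
seg 0: a=2, c=M0/2=0, d=(M1−M0)/(6·3)=-1/18, b=Δ0−h0·(2M0+M1)/6=5/6
seg 1: a=3, c=M1/2=-1/2, d=(M2−M1)/(6·3)=1/18, b=Δ1−h1·(2M1+M2)/6=-2/3
t_q=9/2 → seg 1, τ=3/2; S=3+-2/3·τ+-1/2·τ²+1/18·τ³=17/16

  seg 0: a=2 b=5/6 c=0 d=-1/18
  seg 1: a=3 b=-2/3 c=-1/2 d=1/18
S(9/2) = 17/16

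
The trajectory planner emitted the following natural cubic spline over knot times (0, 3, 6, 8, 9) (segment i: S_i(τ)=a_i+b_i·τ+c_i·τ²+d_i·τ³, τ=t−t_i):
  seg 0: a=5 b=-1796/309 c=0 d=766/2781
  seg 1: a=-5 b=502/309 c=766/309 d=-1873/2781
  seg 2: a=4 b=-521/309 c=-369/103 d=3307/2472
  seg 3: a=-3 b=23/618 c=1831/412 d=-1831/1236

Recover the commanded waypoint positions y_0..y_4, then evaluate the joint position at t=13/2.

y_0 = S_0(0) = a_0 = 5
y_1 = S_1(0) = a_1 = -5
y_2 = S_2(0) = a_2 = 4
y_3 = S_3(0) = a_3 = -3
y_4 = S_3(1) = 0
t_q=13/2 is in segment 2 (τ=1/2); S_2(τ)=16009/6592

y_0=5 y_1=-5 y_2=4 y_3=-3 y_4=0
S(13/2) = 16009/6592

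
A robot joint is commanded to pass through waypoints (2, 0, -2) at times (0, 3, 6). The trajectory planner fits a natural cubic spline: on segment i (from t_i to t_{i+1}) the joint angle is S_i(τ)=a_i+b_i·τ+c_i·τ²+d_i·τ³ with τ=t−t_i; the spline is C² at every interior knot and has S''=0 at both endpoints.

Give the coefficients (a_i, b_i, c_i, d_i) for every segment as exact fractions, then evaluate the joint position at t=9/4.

Δ: Δ0=-2/3, Δ1=-2/3
row 1: diag=12, rhs=0; c'=1/4, d'=0
back: M1=0
M: M0=0, M1=0, M2=0
seg 0: a=2, c=M0/2=0, d=(M1−M0)/(6·3)=0, b=Δ0−h0·(2M0+M1)/6=-2/3
seg 1: a=0, c=M1/2=0, d=(M2−M1)/(6·3)=0, b=Δ1−h1·(2M1+M2)/6=-2/3
t_q=9/4 → seg 0, τ=9/4; S=2+-2/3·τ+0·τ²+0·τ³=1/2

  seg 0: a=2 b=-2/3 c=0 d=0
  seg 1: a=0 b=-2/3 c=0 d=0
S(9/4) = 1/2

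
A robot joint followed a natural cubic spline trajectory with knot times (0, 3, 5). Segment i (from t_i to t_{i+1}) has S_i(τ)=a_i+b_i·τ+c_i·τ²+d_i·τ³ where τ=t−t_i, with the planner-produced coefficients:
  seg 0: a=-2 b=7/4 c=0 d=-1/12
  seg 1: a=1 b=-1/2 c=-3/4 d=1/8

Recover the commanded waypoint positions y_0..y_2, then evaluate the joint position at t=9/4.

y_0 = S_0(0) = a_0 = -2
y_1 = S_1(0) = a_1 = 1
y_2 = S_1(2) = -2
t_q=9/4 is in segment 0 (τ=9/4); S_0(τ)=253/256

y_0=-2 y_1=1 y_2=-2
S(9/4) = 253/256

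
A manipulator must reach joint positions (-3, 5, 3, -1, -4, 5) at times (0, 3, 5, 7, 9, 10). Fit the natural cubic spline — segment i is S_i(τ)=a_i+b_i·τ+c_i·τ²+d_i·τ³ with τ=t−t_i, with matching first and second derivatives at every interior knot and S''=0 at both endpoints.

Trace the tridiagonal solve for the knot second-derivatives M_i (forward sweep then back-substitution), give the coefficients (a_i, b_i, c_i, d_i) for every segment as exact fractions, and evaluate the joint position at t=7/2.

Δ: Δ0=8/3, Δ1=-1, Δ2=-2, Δ3=-3/2, Δ4=9
row 1: diag=10, rhs=-22; c'=1/5, d'=-11/5
row 2: denom=8−2·1/5=38/5; d'=(-6−2·-11/5)/(38/5)=-4/19
row 3: denom=8−2·5/19=142/19; d'=(3−2·-4/19)/(142/19)=65/142
row 4: denom=6−2·19/71=388/71; d'=(63−2·65/142)/(388/71)=1102/97
back: M4=1102/97
back: M3=65/142−19/71·1102/97=-501/194
back: M2=-4/19−5/19·-501/194=91/194
back: M1=-11/5−1/5·91/194=-445/194
M: M0=0, M1=-445/194, M2=91/194, M3=-501/194, M4=1102/97, M5=0
seg 0: a=-3, c=M0/2=0, d=(M1−M0)/(6·3)=-445/3492, b=Δ0−h0·(2M0+M1)/6=4439/1164
seg 1: a=5, c=M1/2=-445/388, d=(M2−M1)/(6·2)=67/291, b=Δ1−h1·(2M1+M2)/6=217/582
seg 2: a=3, c=M2/2=91/388, d=(M3−M2)/(6·2)=-74/291, b=Δ2−h2·(2M2+M3)/6=-845/582
seg 3: a=-1, c=M3/2=-501/388, d=(M4−M3)/(6·2)=2705/2328, b=Δ3−h3·(2M3+M4)/6=-2075/582
seg 4: a=-4, c=M4/2=551/97, d=(M5−M4)/(6·1)=-551/291, b=Δ4−h4·(2M4+M5)/6=1517/291
t_q=7/2 → seg 1, τ=1/2; S=5+217/582·τ+-445/388·τ²+67/291·τ³=7649/1552

  seg 0: a=-3 b=4439/1164 c=0 d=-445/3492
  seg 1: a=5 b=217/582 c=-445/388 d=67/291
  seg 2: a=3 b=-845/582 c=91/388 d=-74/291
  seg 3: a=-1 b=-2075/582 c=-501/388 d=2705/2328
  seg 4: a=-4 b=1517/291 c=551/97 d=-551/291
S(7/2) = 7649/1552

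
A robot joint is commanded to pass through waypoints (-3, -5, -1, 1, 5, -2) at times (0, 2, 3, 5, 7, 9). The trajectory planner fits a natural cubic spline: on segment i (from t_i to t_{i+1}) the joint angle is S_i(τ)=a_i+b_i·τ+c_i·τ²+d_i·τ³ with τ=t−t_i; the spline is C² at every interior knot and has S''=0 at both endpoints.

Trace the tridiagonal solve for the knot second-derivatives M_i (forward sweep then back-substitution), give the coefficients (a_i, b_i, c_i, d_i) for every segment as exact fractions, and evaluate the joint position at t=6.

Δ: Δ0=-1, Δ1=4, Δ2=1, Δ3=2, Δ4=-7/2
row 1: diag=6, rhs=30; c'=1/6, d'=5
row 2: denom=6−1·1/6=35/6; d'=(-18−1·5)/(35/6)=-138/35
row 3: denom=8−2·12/35=256/35; d'=(6−2·-138/35)/(256/35)=243/128
row 4: denom=8−2·35/128=477/64; d'=(-33−2·243/128)/(477/64)=-785/159
back: M4=-785/159
back: M3=243/128−35/128·-785/159=1033/318
back: M2=-138/35−12/35·1033/318=-268/53
back: M1=5−1/6·-268/53=929/159
M: M0=0, M1=929/159, M2=-268/53, M3=1033/318, M4=-785/159, M5=0
seg 0: a=-3, c=M0/2=0, d=(M1−M0)/(6·2)=929/1908, b=Δ0−h0·(2M0+M1)/6=-1406/477
seg 1: a=-5, c=M1/2=929/318, d=(M2−M1)/(6·1)=-1733/954, b=Δ1−h1·(2M1+M2)/6=1381/477
seg 2: a=-1, c=M2/2=-134/53, d=(M3−M2)/(6·2)=2641/3816, b=Δ2−h2·(2M2+M3)/6=3137/954
seg 3: a=1, c=M3/2=1033/636, d=(M4−M3)/(6·2)=-2603/3816, b=Δ3−h3·(2M3+M4)/6=706/477
seg 4: a=5, c=M4/2=-785/318, d=(M5−M4)/(6·2)=785/1908, b=Δ4−h4·(2M4+M5)/6=-199/954
t_q=6 → seg 3, τ=1; S=1+706/477·τ+1033/636·τ²+-2603/3816·τ³=1451/424

  seg 0: a=-3 b=-1406/477 c=0 d=929/1908
  seg 1: a=-5 b=1381/477 c=929/318 d=-1733/954
  seg 2: a=-1 b=3137/954 c=-134/53 d=2641/3816
  seg 3: a=1 b=706/477 c=1033/636 d=-2603/3816
  seg 4: a=5 b=-199/954 c=-785/318 d=785/1908
S(6) = 1451/424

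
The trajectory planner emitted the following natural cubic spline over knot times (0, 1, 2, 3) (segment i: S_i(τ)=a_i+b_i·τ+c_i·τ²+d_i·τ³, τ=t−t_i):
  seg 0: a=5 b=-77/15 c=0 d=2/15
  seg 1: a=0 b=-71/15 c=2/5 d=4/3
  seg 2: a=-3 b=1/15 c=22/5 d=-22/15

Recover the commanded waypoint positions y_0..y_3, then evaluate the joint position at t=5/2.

y_0=5 y_1=0 y_2=-3 y_3=0
S(5/2) = -41/20

y_0 = S_0(0) = a_0 = 5
y_1 = S_1(0) = a_1 = 0
y_2 = S_2(0) = a_2 = -3
y_3 = S_2(1) = 0
t_q=5/2 is in segment 2 (τ=1/2); S_2(τ)=-41/20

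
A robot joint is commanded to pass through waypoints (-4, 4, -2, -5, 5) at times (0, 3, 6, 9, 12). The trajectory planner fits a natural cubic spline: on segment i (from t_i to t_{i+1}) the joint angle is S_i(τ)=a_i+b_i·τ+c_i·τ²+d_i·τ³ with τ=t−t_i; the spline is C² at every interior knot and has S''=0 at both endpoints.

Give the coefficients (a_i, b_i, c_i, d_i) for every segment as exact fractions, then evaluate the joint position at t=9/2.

  seg 0: a=-4 b=219/56 c=0 d=-209/1512
  seg 1: a=4 b=5/28 c=-209/168 d=29/168
  seg 2: a=-2 b=-21/8 c=13/42 d=13/168
  seg 3: a=-5 b=37/28 c=169/168 d=-169/1512
S(9/2) = 919/448

Δ: Δ0=8/3, Δ1=-2, Δ2=-1, Δ3=10/3
row 1: diag=12, rhs=-28; c'=1/4, d'=-7/3
row 2: denom=12−3·1/4=45/4; d'=(6−3·-7/3)/(45/4)=52/45
row 3: denom=12−3·4/15=56/5; d'=(26−3·52/45)/(56/5)=169/84
back: M3=169/84
back: M2=52/45−4/15·169/84=13/21
back: M1=-7/3−1/4·13/21=-209/84
M: M0=0, M1=-209/84, M2=13/21, M3=169/84, M4=0
seg 0: a=-4, c=M0/2=0, d=(M1−M0)/(6·3)=-209/1512, b=Δ0−h0·(2M0+M1)/6=219/56
seg 1: a=4, c=M1/2=-209/168, d=(M2−M1)/(6·3)=29/168, b=Δ1−h1·(2M1+M2)/6=5/28
seg 2: a=-2, c=M2/2=13/42, d=(M3−M2)/(6·3)=13/168, b=Δ2−h2·(2M2+M3)/6=-21/8
seg 3: a=-5, c=M3/2=169/168, d=(M4−M3)/(6·3)=-169/1512, b=Δ3−h3·(2M3+M4)/6=37/28
t_q=9/2 → seg 1, τ=3/2; S=4+5/28·τ+-209/168·τ²+29/168·τ³=919/448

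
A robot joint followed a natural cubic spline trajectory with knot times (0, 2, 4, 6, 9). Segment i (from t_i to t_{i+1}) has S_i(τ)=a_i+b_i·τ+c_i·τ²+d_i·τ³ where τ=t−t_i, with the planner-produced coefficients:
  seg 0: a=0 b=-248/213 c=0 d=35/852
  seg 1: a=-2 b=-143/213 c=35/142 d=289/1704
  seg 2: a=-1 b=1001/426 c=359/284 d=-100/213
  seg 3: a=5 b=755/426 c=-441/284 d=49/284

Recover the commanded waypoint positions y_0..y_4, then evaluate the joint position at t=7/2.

y_0=0 y_1=-2 y_2=-1 y_3=5 y_4=1
S(7/2) = -8543/4544

y_0 = S_0(0) = a_0 = 0
y_1 = S_1(0) = a_1 = -2
y_2 = S_2(0) = a_2 = -1
y_3 = S_3(0) = a_3 = 5
y_4 = S_3(3) = 1
t_q=7/2 is in segment 1 (τ=3/2); S_1(τ)=-8543/4544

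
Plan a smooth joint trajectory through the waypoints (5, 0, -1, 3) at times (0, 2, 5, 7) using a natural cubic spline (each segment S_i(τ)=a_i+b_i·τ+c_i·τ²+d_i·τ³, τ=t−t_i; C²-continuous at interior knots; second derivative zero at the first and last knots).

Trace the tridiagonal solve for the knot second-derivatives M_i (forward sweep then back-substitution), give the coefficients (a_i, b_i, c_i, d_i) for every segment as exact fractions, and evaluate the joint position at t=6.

Δ: Δ0=-5/2, Δ1=-1/3, Δ2=2
row 1: diag=10, rhs=13; c'=3/10, d'=13/10
row 2: denom=10−3·3/10=91/10; d'=(14−3·13/10)/(91/10)=101/91
back: M2=101/91
back: M1=13/10−3/10·101/91=88/91
M: M0=0, M1=88/91, M2=101/91, M3=0
seg 0: a=5, c=M0/2=0, d=(M1−M0)/(6·2)=22/273, b=Δ0−h0·(2M0+M1)/6=-1541/546
seg 1: a=0, c=M1/2=44/91, d=(M2−M1)/(6·3)=1/126, b=Δ1−h1·(2M1+M2)/6=-1013/546
seg 2: a=-1, c=M2/2=101/182, d=(M3−M2)/(6·2)=-101/1092, b=Δ2−h2·(2M2+M3)/6=344/273
t_q=6 → seg 2, τ=1; S=-1+344/273·τ+101/182·τ²+-101/1092·τ³=263/364

  seg 0: a=5 b=-1541/546 c=0 d=22/273
  seg 1: a=0 b=-1013/546 c=44/91 d=1/126
  seg 2: a=-1 b=344/273 c=101/182 d=-101/1092
S(6) = 263/364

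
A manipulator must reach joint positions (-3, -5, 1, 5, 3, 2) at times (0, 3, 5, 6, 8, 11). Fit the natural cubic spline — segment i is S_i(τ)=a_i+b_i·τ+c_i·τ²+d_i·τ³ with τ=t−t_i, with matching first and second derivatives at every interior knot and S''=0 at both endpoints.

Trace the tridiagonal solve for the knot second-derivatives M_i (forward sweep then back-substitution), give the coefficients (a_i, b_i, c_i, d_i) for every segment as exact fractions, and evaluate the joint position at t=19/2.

Δ: Δ0=-2/3, Δ1=3, Δ2=4, Δ3=-1, Δ4=-1/3
row 1: diag=10, rhs=22; c'=1/5, d'=11/5
row 2: denom=6−2·1/5=28/5; d'=(6−2·11/5)/(28/5)=2/7
row 3: denom=6−1·5/28=163/28; d'=(-30−1·2/7)/(163/28)=-848/163
row 4: denom=10−2·56/163=1518/163; d'=(4−2·-848/163)/(1518/163)=1174/759
back: M4=1174/759
back: M3=-848/163−56/163·1174/759=-4352/759
back: M2=2/7−5/28·-4352/759=994/759
back: M1=11/5−1/5·994/759=1471/759
M: M0=0, M1=1471/759, M2=994/759, M3=-4352/759, M4=1174/759, M5=0
seg 0: a=-3, c=M0/2=0, d=(M1−M0)/(6·3)=1471/13662, b=Δ0−h0·(2M0+M1)/6=-2483/1518
seg 1: a=-5, c=M1/2=1471/1518, d=(M2−M1)/(6·2)=-53/1012, b=Δ1−h1·(2M1+M2)/6=965/759
seg 2: a=1, c=M2/2=497/759, d=(M3−M2)/(6·1)=-27/23, b=Δ2−h2·(2M2+M3)/6=3430/759
seg 3: a=5, c=M3/2=-2176/759, d=(M4−M3)/(6·2)=307/506, b=Δ3−h3·(2M3+M4)/6=1751/759
seg 4: a=3, c=M4/2=587/759, d=(M5−M4)/(6·3)=-587/6831, b=Δ4−h4·(2M4+M5)/6=-1427/759
t_q=19/2 → seg 4, τ=3/2; S=3+-1427/759·τ+587/759·τ²+-587/6831·τ³=3299/2024

  seg 0: a=-3 b=-2483/1518 c=0 d=1471/13662
  seg 1: a=-5 b=965/759 c=1471/1518 d=-53/1012
  seg 2: a=1 b=3430/759 c=497/759 d=-27/23
  seg 3: a=5 b=1751/759 c=-2176/759 d=307/506
  seg 4: a=3 b=-1427/759 c=587/759 d=-587/6831
S(19/2) = 3299/2024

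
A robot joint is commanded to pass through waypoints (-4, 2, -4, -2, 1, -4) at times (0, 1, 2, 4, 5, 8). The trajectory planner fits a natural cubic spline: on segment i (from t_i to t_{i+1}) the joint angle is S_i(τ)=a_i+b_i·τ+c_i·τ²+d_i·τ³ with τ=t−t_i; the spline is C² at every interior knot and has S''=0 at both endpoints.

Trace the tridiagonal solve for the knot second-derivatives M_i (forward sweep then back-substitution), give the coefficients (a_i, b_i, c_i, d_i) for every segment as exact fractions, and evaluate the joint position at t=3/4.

  seg 0: a=-4 b=27017/2859 c=0 d=-9863/2859
  seg 1: a=2 b=-2572/2859 c=-9863/953 d=15007/2859
  seg 2: a=-4 b=-16729/2859 c=5144/953 d=-2819/2859
  seg 3: a=-2 b=11171/2859 c=-494/953 d=-1112/2859
  seg 4: a=1 b=4871/2859 c=-1606/953 d=1606/8577
S(3/4) = 99537/60992

Δ: Δ0=6, Δ1=-6, Δ2=1, Δ3=3, Δ4=-5/3
row 1: diag=4, rhs=-72; c'=1/4, d'=-18
row 2: denom=6−1·1/4=23/4; d'=(42−1·-18)/(23/4)=240/23
row 3: denom=6−2·8/23=122/23; d'=(12−2·240/23)/(122/23)=-102/61
row 4: denom=8−1·23/122=953/122; d'=(-28−1·-102/61)/(953/122)=-3212/953
back: M4=-3212/953
back: M3=-102/61−23/122·-3212/953=-988/953
back: M2=240/23−8/23·-988/953=10288/953
back: M1=-18−1/4·10288/953=-19726/953
M: M0=0, M1=-19726/953, M2=10288/953, M3=-988/953, M4=-3212/953, M5=0
seg 0: a=-4, c=M0/2=0, d=(M1−M0)/(6·1)=-9863/2859, b=Δ0−h0·(2M0+M1)/6=27017/2859
seg 1: a=2, c=M1/2=-9863/953, d=(M2−M1)/(6·1)=15007/2859, b=Δ1−h1·(2M1+M2)/6=-2572/2859
seg 2: a=-4, c=M2/2=5144/953, d=(M3−M2)/(6·2)=-2819/2859, b=Δ2−h2·(2M2+M3)/6=-16729/2859
seg 3: a=-2, c=M3/2=-494/953, d=(M4−M3)/(6·1)=-1112/2859, b=Δ3−h3·(2M3+M4)/6=11171/2859
seg 4: a=1, c=M4/2=-1606/953, d=(M5−M4)/(6·3)=1606/8577, b=Δ4−h4·(2M4+M5)/6=4871/2859
t_q=3/4 → seg 0, τ=3/4; S=-4+27017/2859·τ+0·τ²+-9863/2859·τ³=99537/60992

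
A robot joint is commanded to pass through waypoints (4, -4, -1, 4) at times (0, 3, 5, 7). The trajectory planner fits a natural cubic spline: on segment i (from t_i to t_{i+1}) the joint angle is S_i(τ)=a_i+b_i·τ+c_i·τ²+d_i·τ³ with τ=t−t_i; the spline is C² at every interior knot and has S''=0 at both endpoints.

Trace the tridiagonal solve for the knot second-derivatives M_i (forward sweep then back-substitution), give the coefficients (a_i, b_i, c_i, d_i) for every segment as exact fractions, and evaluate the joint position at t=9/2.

  seg 0: a=4 b=-445/114 c=0 d=47/342
  seg 1: a=-4 b=-11/57 c=47/38 d=-89/456
  seg 2: a=-1 b=275/114 c=5/76 d=-5/456
S(9/2) = -2633/1216

Δ: Δ0=-8/3, Δ1=3/2, Δ2=5/2
row 1: diag=10, rhs=25; c'=1/5, d'=5/2
row 2: denom=8−2·1/5=38/5; d'=(6−2·5/2)/(38/5)=5/38
back: M2=5/38
back: M1=5/2−1/5·5/38=47/19
M: M0=0, M1=47/19, M2=5/38, M3=0
seg 0: a=4, c=M0/2=0, d=(M1−M0)/(6·3)=47/342, b=Δ0−h0·(2M0+M1)/6=-445/114
seg 1: a=-4, c=M1/2=47/38, d=(M2−M1)/(6·2)=-89/456, b=Δ1−h1·(2M1+M2)/6=-11/57
seg 2: a=-1, c=M2/2=5/76, d=(M3−M2)/(6·2)=-5/456, b=Δ2−h2·(2M2+M3)/6=275/114
t_q=9/2 → seg 1, τ=3/2; S=-4+-11/57·τ+47/38·τ²+-89/456·τ³=-2633/1216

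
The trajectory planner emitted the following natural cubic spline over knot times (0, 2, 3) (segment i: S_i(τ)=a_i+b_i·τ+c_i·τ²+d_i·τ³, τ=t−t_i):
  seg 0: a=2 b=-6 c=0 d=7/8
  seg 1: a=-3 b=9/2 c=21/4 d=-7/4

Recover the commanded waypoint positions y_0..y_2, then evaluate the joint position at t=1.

y_0 = S_0(0) = a_0 = 2
y_1 = S_1(0) = a_1 = -3
y_2 = S_1(1) = 5
t_q=1 is in segment 0 (τ=1); S_0(τ)=-25/8

y_0=2 y_1=-3 y_2=5
S(1) = -25/8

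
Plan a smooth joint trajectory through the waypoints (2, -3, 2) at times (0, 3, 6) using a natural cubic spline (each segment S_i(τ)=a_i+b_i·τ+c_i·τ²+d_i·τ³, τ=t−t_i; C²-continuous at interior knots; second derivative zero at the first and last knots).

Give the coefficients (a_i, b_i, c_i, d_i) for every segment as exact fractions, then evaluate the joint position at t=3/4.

Δ: Δ0=-5/3, Δ1=5/3
row 1: diag=12, rhs=20; c'=1/4, d'=5/3
back: M1=5/3
M: M0=0, M1=5/3, M2=0
seg 0: a=2, c=M0/2=0, d=(M1−M0)/(6·3)=5/54, b=Δ0−h0·(2M0+M1)/6=-5/2
seg 1: a=-3, c=M1/2=5/6, d=(M2−M1)/(6·3)=-5/54, b=Δ1−h1·(2M1+M2)/6=0
t_q=3/4 → seg 0, τ=3/4; S=2+-5/2·τ+0·τ²+5/54·τ³=21/128

  seg 0: a=2 b=-5/2 c=0 d=5/54
  seg 1: a=-3 b=0 c=5/6 d=-5/54
S(3/4) = 21/128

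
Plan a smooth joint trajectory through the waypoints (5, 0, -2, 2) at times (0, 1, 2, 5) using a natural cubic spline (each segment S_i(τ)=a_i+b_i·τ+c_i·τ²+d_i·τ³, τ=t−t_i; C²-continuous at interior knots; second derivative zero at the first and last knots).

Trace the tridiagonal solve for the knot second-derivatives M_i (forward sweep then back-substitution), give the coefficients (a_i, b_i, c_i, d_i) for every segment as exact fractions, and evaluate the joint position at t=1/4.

Δ: Δ0=-5, Δ1=-2, Δ2=4/3
row 1: diag=4, rhs=18; c'=1/4, d'=9/2
row 2: denom=8−1·1/4=31/4; d'=(20−1·9/2)/(31/4)=2
back: M2=2
back: M1=9/2−1/4·2=4
M: M0=0, M1=4, M2=2, M3=0
seg 0: a=5, c=M0/2=0, d=(M1−M0)/(6·1)=2/3, b=Δ0−h0·(2M0+M1)/6=-17/3
seg 1: a=0, c=M1/2=2, d=(M2−M1)/(6·1)=-1/3, b=Δ1−h1·(2M1+M2)/6=-11/3
seg 2: a=-2, c=M2/2=1, d=(M3−M2)/(6·3)=-1/9, b=Δ2−h2·(2M2+M3)/6=-2/3
t_q=1/4 → seg 0, τ=1/4; S=5+-17/3·τ+0·τ²+2/3·τ³=115/32

  seg 0: a=5 b=-17/3 c=0 d=2/3
  seg 1: a=0 b=-11/3 c=2 d=-1/3
  seg 2: a=-2 b=-2/3 c=1 d=-1/9
S(1/4) = 115/32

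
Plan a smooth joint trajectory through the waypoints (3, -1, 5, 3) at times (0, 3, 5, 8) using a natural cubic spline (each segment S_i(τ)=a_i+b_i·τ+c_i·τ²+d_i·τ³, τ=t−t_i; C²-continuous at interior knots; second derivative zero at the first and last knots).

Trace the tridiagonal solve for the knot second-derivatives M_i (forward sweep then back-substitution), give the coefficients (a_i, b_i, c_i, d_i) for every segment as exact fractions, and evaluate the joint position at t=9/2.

Δ: Δ0=-4/3, Δ1=3, Δ2=-2/3
row 1: diag=10, rhs=26; c'=1/5, d'=13/5
row 2: denom=10−2·1/5=48/5; d'=(-22−2·13/5)/(48/5)=-17/6
back: M2=-17/6
back: M1=13/5−1/5·-17/6=19/6
M: M0=0, M1=19/6, M2=-17/6, M3=0
seg 0: a=3, c=M0/2=0, d=(M1−M0)/(6·3)=19/108, b=Δ0−h0·(2M0+M1)/6=-35/12
seg 1: a=-1, c=M1/2=19/12, d=(M2−M1)/(6·2)=-1/2, b=Δ1−h1·(2M1+M2)/6=11/6
seg 2: a=5, c=M2/2=-17/12, d=(M3−M2)/(6·3)=17/108, b=Δ2−h2·(2M2+M3)/6=13/6
t_q=9/2 → seg 1, τ=3/2; S=-1+11/6·τ+19/12·τ²+-1/2·τ³=29/8

  seg 0: a=3 b=-35/12 c=0 d=19/108
  seg 1: a=-1 b=11/6 c=19/12 d=-1/2
  seg 2: a=5 b=13/6 c=-17/12 d=17/108
S(9/2) = 29/8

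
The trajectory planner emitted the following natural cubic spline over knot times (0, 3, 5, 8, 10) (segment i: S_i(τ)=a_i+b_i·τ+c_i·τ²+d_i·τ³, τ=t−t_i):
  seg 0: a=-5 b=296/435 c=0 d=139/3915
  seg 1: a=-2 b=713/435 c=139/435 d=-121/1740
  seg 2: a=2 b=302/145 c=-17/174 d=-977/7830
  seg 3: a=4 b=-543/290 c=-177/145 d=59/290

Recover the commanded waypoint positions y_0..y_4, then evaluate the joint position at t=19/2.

y_0=-5 y_1=-2 y_2=2 y_3=4 y_4=-3
S(19/2) = -403/464

y_0 = S_0(0) = a_0 = -5
y_1 = S_1(0) = a_1 = -2
y_2 = S_2(0) = a_2 = 2
y_3 = S_3(0) = a_3 = 4
y_4 = S_3(2) = -3
t_q=19/2 is in segment 3 (τ=3/2); S_3(τ)=-403/464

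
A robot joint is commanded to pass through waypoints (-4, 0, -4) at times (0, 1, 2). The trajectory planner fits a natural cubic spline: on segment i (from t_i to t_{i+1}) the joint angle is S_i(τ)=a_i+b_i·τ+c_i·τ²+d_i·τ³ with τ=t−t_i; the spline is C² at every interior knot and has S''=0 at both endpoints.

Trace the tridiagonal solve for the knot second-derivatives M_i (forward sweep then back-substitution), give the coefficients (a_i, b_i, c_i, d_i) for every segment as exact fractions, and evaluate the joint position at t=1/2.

  seg 0: a=-4 b=6 c=0 d=-2
  seg 1: a=0 b=0 c=-6 d=2
S(1/2) = -5/4

Δ: Δ0=4, Δ1=-4
row 1: diag=4, rhs=-48; c'=1/4, d'=-12
back: M1=-12
M: M0=0, M1=-12, M2=0
seg 0: a=-4, c=M0/2=0, d=(M1−M0)/(6·1)=-2, b=Δ0−h0·(2M0+M1)/6=6
seg 1: a=0, c=M1/2=-6, d=(M2−M1)/(6·1)=2, b=Δ1−h1·(2M1+M2)/6=0
t_q=1/2 → seg 0, τ=1/2; S=-4+6·τ+0·τ²+-2·τ³=-5/4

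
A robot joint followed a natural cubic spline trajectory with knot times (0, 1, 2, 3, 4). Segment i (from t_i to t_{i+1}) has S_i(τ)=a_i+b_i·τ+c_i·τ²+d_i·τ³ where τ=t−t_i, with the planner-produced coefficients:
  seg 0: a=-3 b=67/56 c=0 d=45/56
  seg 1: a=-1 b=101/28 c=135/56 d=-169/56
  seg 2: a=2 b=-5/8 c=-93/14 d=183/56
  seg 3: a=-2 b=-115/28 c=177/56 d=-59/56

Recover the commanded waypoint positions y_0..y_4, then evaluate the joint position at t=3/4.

y_0 = S_0(0) = a_0 = -3
y_1 = S_1(0) = a_1 = -1
y_2 = S_2(0) = a_2 = 2
y_3 = S_3(0) = a_3 = -2
y_4 = S_3(1) = -4
t_q=3/4 is in segment 0 (τ=3/4); S_0(τ)=-903/512

y_0=-3 y_1=-1 y_2=2 y_3=-2 y_4=-4
S(3/4) = -903/512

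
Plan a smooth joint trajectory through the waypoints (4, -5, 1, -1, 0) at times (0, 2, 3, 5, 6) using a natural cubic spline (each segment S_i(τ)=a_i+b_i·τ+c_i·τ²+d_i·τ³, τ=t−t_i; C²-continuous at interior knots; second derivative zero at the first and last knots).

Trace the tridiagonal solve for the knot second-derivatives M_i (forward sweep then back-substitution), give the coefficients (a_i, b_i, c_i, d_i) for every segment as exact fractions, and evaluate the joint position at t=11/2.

  seg 0: a=4 b=-1601/186 c=0 d=191/186
  seg 1: a=-5 b=691/186 c=191/31 d=-721/186
  seg 2: a=1 b=410/93 c=-339/62 d=257/186
  seg 3: a=-1 b=-82/93 c=175/62 d=-175/186
S(11/2) = -423/496

Δ: Δ0=-9/2, Δ1=6, Δ2=-1, Δ3=1
row 1: diag=6, rhs=63; c'=1/6, d'=21/2
row 2: denom=6−1·1/6=35/6; d'=(-42−1·21/2)/(35/6)=-9
row 3: denom=6−2·12/35=186/35; d'=(12−2·-9)/(186/35)=175/31
back: M3=175/31
back: M2=-9−12/35·175/31=-339/31
back: M1=21/2−1/6·-339/31=382/31
M: M0=0, M1=382/31, M2=-339/31, M3=175/31, M4=0
seg 0: a=4, c=M0/2=0, d=(M1−M0)/(6·2)=191/186, b=Δ0−h0·(2M0+M1)/6=-1601/186
seg 1: a=-5, c=M1/2=191/31, d=(M2−M1)/(6·1)=-721/186, b=Δ1−h1·(2M1+M2)/6=691/186
seg 2: a=1, c=M2/2=-339/62, d=(M3−M2)/(6·2)=257/186, b=Δ2−h2·(2M2+M3)/6=410/93
seg 3: a=-1, c=M3/2=175/62, d=(M4−M3)/(6·1)=-175/186, b=Δ3−h3·(2M3+M4)/6=-82/93
t_q=11/2 → seg 3, τ=1/2; S=-1+-82/93·τ+175/62·τ²+-175/186·τ³=-423/496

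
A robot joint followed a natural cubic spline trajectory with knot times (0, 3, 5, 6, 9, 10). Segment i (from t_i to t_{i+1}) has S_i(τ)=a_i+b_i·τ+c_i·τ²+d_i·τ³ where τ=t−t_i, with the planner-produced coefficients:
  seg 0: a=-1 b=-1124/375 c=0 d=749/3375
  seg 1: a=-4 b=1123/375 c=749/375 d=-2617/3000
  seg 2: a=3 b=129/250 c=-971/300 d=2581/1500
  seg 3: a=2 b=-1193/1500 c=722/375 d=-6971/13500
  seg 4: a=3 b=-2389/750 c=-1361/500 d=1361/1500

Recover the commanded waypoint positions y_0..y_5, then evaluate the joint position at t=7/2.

y_0 = S_0(0) = a_0 = -1
y_1 = S_1(0) = a_1 = -4
y_2 = S_2(0) = a_2 = 3
y_3 = S_3(0) = a_3 = 2
y_4 = S_4(0) = a_4 = 3
y_5 = S_4(1) = -2
t_q=7/2 is in segment 1 (τ=1/2); S_1(τ)=-16899/8000

y_0=-1 y_1=-4 y_2=3 y_3=2 y_4=3 y_5=-2
S(7/2) = -16899/8000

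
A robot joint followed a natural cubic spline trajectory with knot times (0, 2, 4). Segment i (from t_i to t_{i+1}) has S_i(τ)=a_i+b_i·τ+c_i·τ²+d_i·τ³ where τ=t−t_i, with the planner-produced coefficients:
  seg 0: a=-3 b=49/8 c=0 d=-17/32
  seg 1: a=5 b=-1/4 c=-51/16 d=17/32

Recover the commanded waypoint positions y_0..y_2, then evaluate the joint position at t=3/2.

y_0=-3 y_1=5 y_2=-4
S(3/2) = 1125/256

y_0 = S_0(0) = a_0 = -3
y_1 = S_1(0) = a_1 = 5
y_2 = S_1(2) = -4
t_q=3/2 is in segment 0 (τ=3/2); S_0(τ)=1125/256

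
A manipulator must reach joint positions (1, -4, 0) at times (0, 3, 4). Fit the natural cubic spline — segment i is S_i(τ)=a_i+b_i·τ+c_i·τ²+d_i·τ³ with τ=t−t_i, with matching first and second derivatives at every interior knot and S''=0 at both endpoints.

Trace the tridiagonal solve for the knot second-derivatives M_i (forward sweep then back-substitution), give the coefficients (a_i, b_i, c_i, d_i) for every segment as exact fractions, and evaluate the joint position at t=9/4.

Δ: Δ0=-5/3, Δ1=4
row 1: diag=8, rhs=34; c'=1/8, d'=17/4
back: M1=17/4
M: M0=0, M1=17/4, M2=0
seg 0: a=1, c=M0/2=0, d=(M1−M0)/(6·3)=17/72, b=Δ0−h0·(2M0+M1)/6=-91/24
seg 1: a=-4, c=M1/2=17/8, d=(M2−M1)/(6·1)=-17/24, b=Δ1−h1·(2M1+M2)/6=31/12
t_q=9/4 → seg 0, τ=9/4; S=1+-91/24·τ+0·τ²+17/72·τ³=-2479/512

  seg 0: a=1 b=-91/24 c=0 d=17/72
  seg 1: a=-4 b=31/12 c=17/8 d=-17/24
S(9/4) = -2479/512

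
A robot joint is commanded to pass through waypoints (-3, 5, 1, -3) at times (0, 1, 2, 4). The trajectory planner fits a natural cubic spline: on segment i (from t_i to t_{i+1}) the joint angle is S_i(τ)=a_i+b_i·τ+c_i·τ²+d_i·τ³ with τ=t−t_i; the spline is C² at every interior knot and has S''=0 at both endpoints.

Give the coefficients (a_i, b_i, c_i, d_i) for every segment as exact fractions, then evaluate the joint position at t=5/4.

Δ: Δ0=8, Δ1=-4, Δ2=-2
row 1: diag=4, rhs=-72; c'=1/4, d'=-18
row 2: denom=6−1·1/4=23/4; d'=(12−1·-18)/(23/4)=120/23
back: M2=120/23
back: M1=-18−1/4·120/23=-444/23
M: M0=0, M1=-444/23, M2=120/23, M3=0
seg 0: a=-3, c=M0/2=0, d=(M1−M0)/(6·1)=-74/23, b=Δ0−h0·(2M0+M1)/6=258/23
seg 1: a=5, c=M1/2=-222/23, d=(M2−M1)/(6·1)=94/23, b=Δ1−h1·(2M1+M2)/6=36/23
seg 2: a=1, c=M2/2=60/23, d=(M3−M2)/(6·2)=-10/23, b=Δ2−h2·(2M2+M3)/6=-126/23
t_q=5/4 → seg 1, τ=1/4; S=5+36/23·τ+-222/23·τ²+94/23·τ³=3571/736

  seg 0: a=-3 b=258/23 c=0 d=-74/23
  seg 1: a=5 b=36/23 c=-222/23 d=94/23
  seg 2: a=1 b=-126/23 c=60/23 d=-10/23
S(5/4) = 3571/736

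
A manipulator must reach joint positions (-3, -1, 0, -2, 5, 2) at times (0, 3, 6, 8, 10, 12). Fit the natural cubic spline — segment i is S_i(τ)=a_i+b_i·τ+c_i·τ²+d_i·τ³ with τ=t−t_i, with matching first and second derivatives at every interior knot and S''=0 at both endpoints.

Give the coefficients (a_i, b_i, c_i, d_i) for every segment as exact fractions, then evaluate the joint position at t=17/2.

Δ: Δ0=2/3, Δ1=1/3, Δ2=-1, Δ3=7/2, Δ4=-3/2
row 1: diag=12, rhs=-2; c'=1/4, d'=-1/6
row 2: denom=10−3·1/4=37/4; d'=(-8−3·-1/6)/(37/4)=-30/37
row 3: denom=8−2·8/37=280/37; d'=(27−2·-30/37)/(280/37)=1059/280
row 4: denom=8−2·37/140=523/70; d'=(-30−2·1059/280)/(523/70)=-5259/1046
back: M4=-5259/1046
back: M3=1059/280−37/140·-5259/1046=2673/523
back: M2=-30/37−8/37·2673/523=-1002/523
back: M1=-1/6−1/4·-1002/523=490/1569
M: M0=0, M1=490/1569, M2=-1002/523, M3=2673/523, M4=-5259/1046, M5=0
seg 0: a=-3, c=M0/2=0, d=(M1−M0)/(6·3)=245/14121, b=Δ0−h0·(2M0+M1)/6=267/523
seg 1: a=-1, c=M1/2=245/1569, d=(M2−M1)/(6·3)=-1748/14121, b=Δ1−h1·(2M1+M2)/6=512/523
seg 2: a=0, c=M2/2=-501/523, d=(M3−M2)/(6·2)=1225/2092, b=Δ2−h2·(2M2+M3)/6=-746/523
seg 3: a=-2, c=M3/2=2673/1046, d=(M4−M3)/(6·2)=-3535/4184, b=Δ3−h3·(2M3+M4)/6=925/523
seg 4: a=5, c=M4/2=-5259/2092, d=(M5−M4)/(6·2)=1753/4184, b=Δ4−h4·(2M4+M5)/6=1937/1046
t_q=17/2 → seg 3, τ=1/2; S=-2+925/523·τ+2673/1046·τ²+-3535/4184·τ³=-19495/33472

  seg 0: a=-3 b=267/523 c=0 d=245/14121
  seg 1: a=-1 b=512/523 c=245/1569 d=-1748/14121
  seg 2: a=0 b=-746/523 c=-501/523 d=1225/2092
  seg 3: a=-2 b=925/523 c=2673/1046 d=-3535/4184
  seg 4: a=5 b=1937/1046 c=-5259/2092 d=1753/4184
S(17/2) = -19495/33472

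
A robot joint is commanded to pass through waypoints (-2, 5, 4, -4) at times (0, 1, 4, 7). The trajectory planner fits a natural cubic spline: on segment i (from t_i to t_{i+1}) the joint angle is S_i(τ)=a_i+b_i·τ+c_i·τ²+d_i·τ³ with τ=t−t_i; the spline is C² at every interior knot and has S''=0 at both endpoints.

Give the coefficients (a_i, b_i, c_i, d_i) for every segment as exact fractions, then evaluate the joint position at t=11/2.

  seg 0: a=-2 b=230/29 c=0 d=-27/29
  seg 1: a=5 b=149/29 c=-81/29 d=253/783
  seg 2: a=4 b=-84/29 c=10/87 d=-10/783
S(11/2) = -15/116

Δ: Δ0=7, Δ1=-1/3, Δ2=-8/3
row 1: diag=8, rhs=-44; c'=3/8, d'=-11/2
row 2: denom=12−3·3/8=87/8; d'=(-14−3·-11/2)/(87/8)=20/87
back: M2=20/87
back: M1=-11/2−3/8·20/87=-162/29
M: M0=0, M1=-162/29, M2=20/87, M3=0
seg 0: a=-2, c=M0/2=0, d=(M1−M0)/(6·1)=-27/29, b=Δ0−h0·(2M0+M1)/6=230/29
seg 1: a=5, c=M1/2=-81/29, d=(M2−M1)/(6·3)=253/783, b=Δ1−h1·(2M1+M2)/6=149/29
seg 2: a=4, c=M2/2=10/87, d=(M3−M2)/(6·3)=-10/783, b=Δ2−h2·(2M2+M3)/6=-84/29
t_q=11/2 → seg 2, τ=3/2; S=4+-84/29·τ+10/87·τ²+-10/783·τ³=-15/116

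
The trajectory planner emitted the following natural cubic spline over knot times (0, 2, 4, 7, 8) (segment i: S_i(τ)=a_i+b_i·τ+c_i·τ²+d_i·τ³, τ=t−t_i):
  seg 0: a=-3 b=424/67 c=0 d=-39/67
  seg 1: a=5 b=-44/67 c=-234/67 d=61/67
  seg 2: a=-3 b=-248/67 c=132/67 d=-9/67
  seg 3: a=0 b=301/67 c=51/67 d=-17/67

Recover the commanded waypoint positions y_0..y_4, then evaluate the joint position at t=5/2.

y_0 = S_0(0) = a_0 = -3
y_1 = S_1(0) = a_1 = 5
y_2 = S_2(0) = a_2 = -3
y_3 = S_3(0) = a_3 = 0
y_4 = S_3(1) = 5
t_q=5/2 is in segment 1 (τ=1/2); S_1(τ)=2097/536

y_0=-3 y_1=5 y_2=-3 y_3=0 y_4=5
S(5/2) = 2097/536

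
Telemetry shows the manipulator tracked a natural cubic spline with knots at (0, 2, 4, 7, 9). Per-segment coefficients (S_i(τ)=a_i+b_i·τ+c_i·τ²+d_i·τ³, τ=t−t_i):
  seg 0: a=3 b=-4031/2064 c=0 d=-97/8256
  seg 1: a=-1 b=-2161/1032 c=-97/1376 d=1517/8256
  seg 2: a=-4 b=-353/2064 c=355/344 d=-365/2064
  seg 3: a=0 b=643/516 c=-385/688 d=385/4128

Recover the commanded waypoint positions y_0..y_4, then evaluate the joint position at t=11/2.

y_0=3 y_1=-1 y_2=-4 y_3=0 y_4=1
S(11/2) = -13933/5504

y_0 = S_0(0) = a_0 = 3
y_1 = S_1(0) = a_1 = -1
y_2 = S_2(0) = a_2 = -4
y_3 = S_3(0) = a_3 = 0
y_4 = S_3(2) = 1
t_q=11/2 is in segment 2 (τ=3/2); S_2(τ)=-13933/5504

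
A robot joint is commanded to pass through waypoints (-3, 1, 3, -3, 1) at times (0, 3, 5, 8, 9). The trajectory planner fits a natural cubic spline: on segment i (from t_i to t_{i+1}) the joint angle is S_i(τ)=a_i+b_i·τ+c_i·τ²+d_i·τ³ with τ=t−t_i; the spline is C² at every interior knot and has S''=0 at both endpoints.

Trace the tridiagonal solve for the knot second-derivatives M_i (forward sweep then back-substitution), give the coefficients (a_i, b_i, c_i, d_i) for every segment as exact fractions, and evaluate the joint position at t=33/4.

  seg 0: a=-3 b=241/226 c=0 d=181/6102
  seg 1: a=1 b=211/113 c=181/678 d=-475/1356
  seg 2: a=3 b=-430/339 c=-622/339 d=1618/3051
  seg 3: a=-3 b=692/339 c=332/113 d=-332/339
S(33/4) = -4197/1808

Δ: Δ0=4/3, Δ1=1, Δ2=-2, Δ3=4
row 1: diag=10, rhs=-2; c'=1/5, d'=-1/5
row 2: denom=10−2·1/5=48/5; d'=(-18−2·-1/5)/(48/5)=-11/6
row 3: denom=8−3·5/16=113/16; d'=(36−3·-11/6)/(113/16)=664/113
back: M3=664/113
back: M2=-11/6−5/16·664/113=-1244/339
back: M1=-1/5−1/5·-1244/339=181/339
M: M0=0, M1=181/339, M2=-1244/339, M3=664/113, M4=0
seg 0: a=-3, c=M0/2=0, d=(M1−M0)/(6·3)=181/6102, b=Δ0−h0·(2M0+M1)/6=241/226
seg 1: a=1, c=M1/2=181/678, d=(M2−M1)/(6·2)=-475/1356, b=Δ1−h1·(2M1+M2)/6=211/113
seg 2: a=3, c=M2/2=-622/339, d=(M3−M2)/(6·3)=1618/3051, b=Δ2−h2·(2M2+M3)/6=-430/339
seg 3: a=-3, c=M3/2=332/113, d=(M4−M3)/(6·1)=-332/339, b=Δ3−h3·(2M3+M4)/6=692/339
t_q=33/4 → seg 3, τ=1/4; S=-3+692/339·τ+332/113·τ²+-332/339·τ³=-4197/1808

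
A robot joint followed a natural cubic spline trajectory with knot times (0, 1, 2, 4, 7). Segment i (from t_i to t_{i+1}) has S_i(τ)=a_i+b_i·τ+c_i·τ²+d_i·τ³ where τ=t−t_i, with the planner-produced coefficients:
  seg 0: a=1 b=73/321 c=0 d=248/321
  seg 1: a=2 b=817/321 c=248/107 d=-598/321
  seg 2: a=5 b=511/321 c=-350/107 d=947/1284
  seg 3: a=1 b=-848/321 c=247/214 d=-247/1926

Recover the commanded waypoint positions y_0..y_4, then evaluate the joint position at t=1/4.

y_0 = S_0(0) = a_0 = 1
y_1 = S_1(0) = a_1 = 2
y_2 = S_2(0) = a_2 = 5
y_3 = S_3(0) = a_3 = 1
y_4 = S_3(3) = 0
t_q=1/4 is in segment 0 (τ=1/4); S_0(τ)=915/856

y_0=1 y_1=2 y_2=5 y_3=1 y_4=0
S(1/4) = 915/856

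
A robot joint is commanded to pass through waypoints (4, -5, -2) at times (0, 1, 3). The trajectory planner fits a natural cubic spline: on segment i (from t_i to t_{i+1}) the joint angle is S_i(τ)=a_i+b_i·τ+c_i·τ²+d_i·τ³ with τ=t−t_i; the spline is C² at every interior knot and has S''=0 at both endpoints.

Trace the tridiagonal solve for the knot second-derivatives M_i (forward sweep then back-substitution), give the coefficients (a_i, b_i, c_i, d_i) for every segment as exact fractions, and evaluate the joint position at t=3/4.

Δ: Δ0=-9, Δ1=3/2
row 1: diag=6, rhs=63; c'=1/3, d'=21/2
back: M1=21/2
M: M0=0, M1=21/2, M2=0
seg 0: a=4, c=M0/2=0, d=(M1−M0)/(6·1)=7/4, b=Δ0−h0·(2M0+M1)/6=-43/4
seg 1: a=-5, c=M1/2=21/4, d=(M2−M1)/(6·2)=-7/8, b=Δ1−h1·(2M1+M2)/6=-11/2
t_q=3/4 → seg 0, τ=3/4; S=4+-43/4·τ+0·τ²+7/4·τ³=-851/256

  seg 0: a=4 b=-43/4 c=0 d=7/4
  seg 1: a=-5 b=-11/2 c=21/4 d=-7/8
S(3/4) = -851/256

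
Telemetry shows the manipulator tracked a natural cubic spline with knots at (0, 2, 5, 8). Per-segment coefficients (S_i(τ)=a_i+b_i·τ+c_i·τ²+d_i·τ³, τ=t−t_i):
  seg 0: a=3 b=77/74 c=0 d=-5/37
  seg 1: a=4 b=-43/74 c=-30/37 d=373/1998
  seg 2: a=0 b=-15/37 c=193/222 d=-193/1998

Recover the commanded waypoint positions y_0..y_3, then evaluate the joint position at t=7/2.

y_0 = S_0(0) = a_0 = 3
y_1 = S_1(0) = a_1 = 4
y_2 = S_2(0) = a_2 = 0
y_3 = S_2(3) = 4
t_q=7/2 is in segment 1 (τ=3/2); S_1(τ)=1145/592

y_0=3 y_1=4 y_2=0 y_3=4
S(7/2) = 1145/592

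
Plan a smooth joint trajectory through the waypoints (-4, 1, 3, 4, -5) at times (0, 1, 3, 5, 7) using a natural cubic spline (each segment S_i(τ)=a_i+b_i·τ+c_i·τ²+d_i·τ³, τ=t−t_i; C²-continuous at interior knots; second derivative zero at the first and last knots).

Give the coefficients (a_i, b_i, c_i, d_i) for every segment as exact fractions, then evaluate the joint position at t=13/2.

  seg 0: a=-4 b=473/82 c=0 d=-63/82
  seg 1: a=1 b=142/41 c=-189/82 d=22/41
  seg 2: a=3 b=28/41 c=75/82 d=-165/328
  seg 3: a=4 b=-139/82 c=-345/164 d=115/328
S(13/2) = -5491/2624

Δ: Δ0=5, Δ1=1, Δ2=1/2, Δ3=-9/2
row 1: diag=6, rhs=-24; c'=1/3, d'=-4
row 2: denom=8−2·1/3=22/3; d'=(-3−2·-4)/(22/3)=15/22
row 3: denom=8−2·3/11=82/11; d'=(-30−2·15/22)/(82/11)=-345/82
back: M3=-345/82
back: M2=15/22−3/11·-345/82=75/41
back: M1=-4−1/3·75/41=-189/41
M: M0=0, M1=-189/41, M2=75/41, M3=-345/82, M4=0
seg 0: a=-4, c=M0/2=0, d=(M1−M0)/(6·1)=-63/82, b=Δ0−h0·(2M0+M1)/6=473/82
seg 1: a=1, c=M1/2=-189/82, d=(M2−M1)/(6·2)=22/41, b=Δ1−h1·(2M1+M2)/6=142/41
seg 2: a=3, c=M2/2=75/82, d=(M3−M2)/(6·2)=-165/328, b=Δ2−h2·(2M2+M3)/6=28/41
seg 3: a=4, c=M3/2=-345/164, d=(M4−M3)/(6·2)=115/328, b=Δ3−h3·(2M3+M4)/6=-139/82
t_q=13/2 → seg 3, τ=3/2; S=4+-139/82·τ+-345/164·τ²+115/328·τ³=-5491/2624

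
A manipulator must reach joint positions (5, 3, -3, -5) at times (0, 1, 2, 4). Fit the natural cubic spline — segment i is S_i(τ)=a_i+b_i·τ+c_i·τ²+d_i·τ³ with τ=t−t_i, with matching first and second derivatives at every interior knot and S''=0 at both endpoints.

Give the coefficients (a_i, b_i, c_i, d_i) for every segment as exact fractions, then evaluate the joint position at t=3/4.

Δ: Δ0=-2, Δ1=-6, Δ2=-1
row 1: diag=4, rhs=-24; c'=1/4, d'=-6
row 2: denom=6−1·1/4=23/4; d'=(30−1·-6)/(23/4)=144/23
back: M2=144/23
back: M1=-6−1/4·144/23=-174/23
M: M0=0, M1=-174/23, M2=144/23, M3=0
seg 0: a=5, c=M0/2=0, d=(M1−M0)/(6·1)=-29/23, b=Δ0−h0·(2M0+M1)/6=-17/23
seg 1: a=3, c=M1/2=-87/23, d=(M2−M1)/(6·1)=53/23, b=Δ1−h1·(2M1+M2)/6=-104/23
seg 2: a=-3, c=M2/2=72/23, d=(M3−M2)/(6·2)=-12/23, b=Δ2−h2·(2M2+M3)/6=-119/23
t_q=3/4 → seg 0, τ=3/4; S=5+-17/23·τ+0·τ²+-29/23·τ³=5761/1472

  seg 0: a=5 b=-17/23 c=0 d=-29/23
  seg 1: a=3 b=-104/23 c=-87/23 d=53/23
  seg 2: a=-3 b=-119/23 c=72/23 d=-12/23
S(3/4) = 5761/1472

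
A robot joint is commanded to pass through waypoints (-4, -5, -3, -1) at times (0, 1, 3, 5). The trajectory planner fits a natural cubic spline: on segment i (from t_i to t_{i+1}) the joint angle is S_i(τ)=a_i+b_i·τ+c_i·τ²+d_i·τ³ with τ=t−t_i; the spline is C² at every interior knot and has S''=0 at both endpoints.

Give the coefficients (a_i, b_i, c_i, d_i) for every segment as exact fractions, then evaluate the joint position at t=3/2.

Δ: Δ0=-1, Δ1=1, Δ2=1
row 1: diag=6, rhs=12; c'=1/3, d'=2
row 2: denom=8−2·1/3=22/3; d'=(0−2·2)/(22/3)=-6/11
back: M2=-6/11
back: M1=2−1/3·-6/11=24/11
M: M0=0, M1=24/11, M2=-6/11, M3=0
seg 0: a=-4, c=M0/2=0, d=(M1−M0)/(6·1)=4/11, b=Δ0−h0·(2M0+M1)/6=-15/11
seg 1: a=-5, c=M1/2=12/11, d=(M2−M1)/(6·2)=-5/22, b=Δ1−h1·(2M1+M2)/6=-3/11
seg 2: a=-3, c=M2/2=-3/11, d=(M3−M2)/(6·2)=1/22, b=Δ2−h2·(2M2+M3)/6=15/11
t_q=3/2 → seg 1, τ=1/2; S=-5+-3/11·τ+12/11·τ²+-5/22·τ³=-861/176

  seg 0: a=-4 b=-15/11 c=0 d=4/11
  seg 1: a=-5 b=-3/11 c=12/11 d=-5/22
  seg 2: a=-3 b=15/11 c=-3/11 d=1/22
S(3/2) = -861/176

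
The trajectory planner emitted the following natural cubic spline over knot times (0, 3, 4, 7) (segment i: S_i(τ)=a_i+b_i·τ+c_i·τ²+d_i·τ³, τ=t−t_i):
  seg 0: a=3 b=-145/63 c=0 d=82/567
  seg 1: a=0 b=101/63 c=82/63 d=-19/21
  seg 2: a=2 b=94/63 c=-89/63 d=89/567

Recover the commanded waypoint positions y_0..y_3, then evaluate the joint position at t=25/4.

y_0=3 y_1=0 y_2=2 y_3=-2
S(25/4) = -3/448

y_0 = S_0(0) = a_0 = 3
y_1 = S_1(0) = a_1 = 0
y_2 = S_2(0) = a_2 = 2
y_3 = S_2(3) = -2
t_q=25/4 is in segment 2 (τ=9/4); S_2(τ)=-3/448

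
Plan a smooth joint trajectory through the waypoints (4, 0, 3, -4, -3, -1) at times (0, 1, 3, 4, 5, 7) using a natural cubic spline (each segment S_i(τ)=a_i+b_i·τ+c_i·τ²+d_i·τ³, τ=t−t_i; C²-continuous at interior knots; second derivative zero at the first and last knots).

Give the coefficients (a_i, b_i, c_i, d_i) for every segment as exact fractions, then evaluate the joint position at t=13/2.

  seg 0: a=4 b=-4013/700 c=0 d=1213/700
  seg 1: a=0 b=-187/350 c=3639/700 d=-2927/1400
  seg 2: a=3 b=-169/35 c=-2571/350 d=1811/350
  seg 3: a=-4 b=-1399/350 c=1431/175 d=-159/50
  seg 4: a=-3 b=493/175 c=-477/350 d=159/700
S(13/2) = -1203/1120

Δ: Δ0=-4, Δ1=3/2, Δ2=-7, Δ3=1, Δ4=1
row 1: diag=6, rhs=33; c'=1/3, d'=11/2
row 2: denom=6−2·1/3=16/3; d'=(-51−2·11/2)/(16/3)=-93/8
row 3: denom=4−1·3/16=61/16; d'=(48−1·-93/8)/(61/16)=954/61
row 4: denom=6−1·16/61=350/61; d'=(0−1·954/61)/(350/61)=-477/175
back: M4=-477/175
back: M3=954/61−16/61·-477/175=2862/175
back: M2=-93/8−3/16·2862/175=-2571/175
back: M1=11/2−1/3·-2571/175=3639/350
M: M0=0, M1=3639/350, M2=-2571/175, M3=2862/175, M4=-477/175, M5=0
seg 0: a=4, c=M0/2=0, d=(M1−M0)/(6·1)=1213/700, b=Δ0−h0·(2M0+M1)/6=-4013/700
seg 1: a=0, c=M1/2=3639/700, d=(M2−M1)/(6·2)=-2927/1400, b=Δ1−h1·(2M1+M2)/6=-187/350
seg 2: a=3, c=M2/2=-2571/350, d=(M3−M2)/(6·1)=1811/350, b=Δ2−h2·(2M2+M3)/6=-169/35
seg 3: a=-4, c=M3/2=1431/175, d=(M4−M3)/(6·1)=-159/50, b=Δ3−h3·(2M3+M4)/6=-1399/350
seg 4: a=-3, c=M4/2=-477/350, d=(M5−M4)/(6·2)=159/700, b=Δ4−h4·(2M4+M5)/6=493/175
t_q=13/2 → seg 4, τ=3/2; S=-3+493/175·τ+-477/350·τ²+159/700·τ³=-1203/1120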